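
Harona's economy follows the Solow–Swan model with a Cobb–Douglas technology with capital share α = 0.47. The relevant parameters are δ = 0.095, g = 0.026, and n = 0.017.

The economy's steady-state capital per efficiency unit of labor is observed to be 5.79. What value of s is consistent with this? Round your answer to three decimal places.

s ≈ 0.350

Steady state requires s·f(k) = (n + g + δ)·k, i.e. s·k^α = (n + g + δ)·k.
So s / (n + g + δ) = (k*)^(1−α) = 5.79^0.53 = 2.5364.
Therefore s = 2.5364 × (n + g + δ) = 2.5364 × 0.138 = 0.3500.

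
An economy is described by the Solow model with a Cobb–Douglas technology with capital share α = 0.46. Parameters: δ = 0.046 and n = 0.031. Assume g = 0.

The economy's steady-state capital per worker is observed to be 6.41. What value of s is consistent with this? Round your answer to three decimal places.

At the steady state, Δk = 0, so s·k^α = (n + δ)·k.
So s / (n + δ) = (k*)^(1−α) = 6.41^0.54 = 2.7271.
Therefore s = 2.7271 × (n + δ) = 2.7271 × 0.077 = 0.2100.

s ≈ 0.210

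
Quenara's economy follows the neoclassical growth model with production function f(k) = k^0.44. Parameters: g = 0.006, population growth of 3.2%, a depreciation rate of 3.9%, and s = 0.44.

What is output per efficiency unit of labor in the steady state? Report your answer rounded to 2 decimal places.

y* = 3.93

In steady state, investment equals break-even investment: s·k^α = (n + g + δ)·k.
Dividing both sides by k: k^(1−α) = s / (n + g + δ).
k^0.56 = 0.44 / (0.032 + 0.006 + 0.039) = 0.44 / 0.077 = 5.7143
k* = 5.7143^(1/0.56) ≈ 22.4760
y* = (k*)^α = 22.4760^0.44 ≈ 3.9333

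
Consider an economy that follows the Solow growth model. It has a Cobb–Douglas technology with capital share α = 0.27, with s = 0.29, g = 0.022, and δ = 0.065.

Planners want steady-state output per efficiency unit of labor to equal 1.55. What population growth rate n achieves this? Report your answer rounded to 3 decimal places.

n ≈ 0.002

At the steady state, Δk = 0, so s·k^α = (n + g + δ)·k.
Since y* = [s/(n + g + δ)]^(α/(1−α)), we have s/(n + g + δ) = (y*)^((1−α)/α) = 1.55^2.7037 = 3.2704.
Therefore n + g + δ = s / 3.2704 = 0.29 / 3.2704 = 0.0887, so n = 0.0887 − 0.087 = 0.0017.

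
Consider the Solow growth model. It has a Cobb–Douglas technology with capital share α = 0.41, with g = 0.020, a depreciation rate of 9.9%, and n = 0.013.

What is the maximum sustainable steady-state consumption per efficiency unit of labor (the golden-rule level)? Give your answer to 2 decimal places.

c_gold ≈ 1.30

At the golden rule, f'(k) = n + g + δ, so α·k^(α−1) = n + g + δ and k_gold = (α/(n + g + δ))^(1/(1−α)).
k_gold = (0.41/0.132)^(1/0.59) = 3.1061^1.6949 ≈ 6.8274
c_gold = f(k_gold) − (n + g + δ)·k_gold = 2.1981 − 0.132×6.8274 ≈ 1.2969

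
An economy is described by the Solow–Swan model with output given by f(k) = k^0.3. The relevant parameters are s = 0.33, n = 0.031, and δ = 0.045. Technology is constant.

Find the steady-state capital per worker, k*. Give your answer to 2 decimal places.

k* ≈ 8.15

At the steady state, Δk = 0, so s·k^α = (n + δ)·k.
Dividing both sides by k: k^(1−α) = s / (n + δ).
k^0.7 = 0.33 / (0.031 + 0.045) = 0.33 / 0.076 = 4.3421
k* = 4.3421^(1/0.7) ≈ 8.1470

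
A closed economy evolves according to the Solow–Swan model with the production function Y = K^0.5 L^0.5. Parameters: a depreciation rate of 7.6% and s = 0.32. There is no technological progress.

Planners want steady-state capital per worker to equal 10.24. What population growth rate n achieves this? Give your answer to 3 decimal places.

n ≈ 0.024

In steady state, investment equals break-even investment: s·k^α = (n + δ)·k.
So s / (n + δ) = (k*)^(1−α) = 10.24^0.5 = 3.2000.
Therefore n + δ = s / 3.2000 = 0.32 / 3.2000 = 0.1000, so n = 0.1000 − 0.076 = 0.0240.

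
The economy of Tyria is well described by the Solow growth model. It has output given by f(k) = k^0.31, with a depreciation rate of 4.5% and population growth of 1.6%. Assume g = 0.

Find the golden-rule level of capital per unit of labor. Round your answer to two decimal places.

k_gold ≈ 10.55

The golden rule sets f'(k) = n + δ, i.e. α·k^(α−1) = n + δ.
So k^(1−α) = α / (n + δ) = 0.31 / 0.061 = 5.0820.
k_gold = 5.0820^(1/0.69) ≈ 10.5497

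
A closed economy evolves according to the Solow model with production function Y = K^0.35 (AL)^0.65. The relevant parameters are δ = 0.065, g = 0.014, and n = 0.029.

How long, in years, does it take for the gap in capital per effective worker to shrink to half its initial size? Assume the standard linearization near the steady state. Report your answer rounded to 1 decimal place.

Near the steady state the convergence rate is λ = (1 − α)(n + g + δ).
λ = (1 − 0.35) × 0.108 = 0.65 × 0.108 = 0.0702
Half-life = ln 2 / λ = 0.6931 / 0.0702 ≈ 9.87 years

half-life ≈ 9.9 years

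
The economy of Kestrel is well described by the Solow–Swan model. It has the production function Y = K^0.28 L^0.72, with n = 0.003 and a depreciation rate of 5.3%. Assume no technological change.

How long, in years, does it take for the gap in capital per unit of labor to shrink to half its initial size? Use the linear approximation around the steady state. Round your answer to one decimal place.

about 17.2 years

Near the steady state the convergence rate is λ = (1 − α)(n + δ).
λ = (1 − 0.28) × 0.056 = 0.72 × 0.056 = 0.04032
Half-life = ln 2 / λ = 0.6931 / 0.04032 ≈ 17.19 years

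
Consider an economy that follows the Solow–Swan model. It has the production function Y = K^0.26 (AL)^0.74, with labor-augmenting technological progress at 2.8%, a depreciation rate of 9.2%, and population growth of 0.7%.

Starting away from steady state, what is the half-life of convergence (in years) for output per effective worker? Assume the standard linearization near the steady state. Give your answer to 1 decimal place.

Near the steady state the convergence rate is λ = (1 − α)(n + g + δ).
λ = (1 − 0.26) × 0.127 = 0.74 × 0.127 = 0.09398
Half-life = ln 2 / λ = 0.6931 / 0.09398 ≈ 7.37 years

t_½ ≈ 7.4 years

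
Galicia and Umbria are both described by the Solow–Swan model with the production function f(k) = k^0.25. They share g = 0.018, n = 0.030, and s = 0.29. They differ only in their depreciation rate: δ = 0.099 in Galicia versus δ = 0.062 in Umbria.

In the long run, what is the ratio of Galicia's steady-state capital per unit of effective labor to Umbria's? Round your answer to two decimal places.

Steady-state k* = [s/(n + g + δ)]^(1/(1−α)), so the ratio is [ (s_G/(n + g + δ)_G) / (s_U/(n + g + δ)_U) ]^1.3333.
s_G/(n + g + δ)_G = 0.29/0.147 = 1.9728; s_U/(n + g + δ)_U = 0.29/0.110 = 2.6364.
Ratio = (1.9728/2.6364)^1.3333 = 0.7483^1.3333 ≈ 0.6794

k*_G / k*_U ≈ 0.68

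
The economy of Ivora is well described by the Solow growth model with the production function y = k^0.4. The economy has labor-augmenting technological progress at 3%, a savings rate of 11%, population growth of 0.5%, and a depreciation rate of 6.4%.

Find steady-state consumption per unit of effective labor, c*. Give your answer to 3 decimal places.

c* = 0.955

At the steady state, Δk = 0, so s·k^α = (n + g + δ)·k.
Rearranging, k^(1−α) = s / (n + g + δ).
k^0.6 = 0.11 / (0.005 + 0.030 + 0.064) = 0.11 / 0.099 = 1.1111
k* = 1.1111^(1/0.6) ≈ 1.1919
y* = (k*)^α = 1.1919^0.4 ≈ 1.0727
c* = (1 − s)·y* = (1 − 0.11) × 1.0727 ≈ 0.9547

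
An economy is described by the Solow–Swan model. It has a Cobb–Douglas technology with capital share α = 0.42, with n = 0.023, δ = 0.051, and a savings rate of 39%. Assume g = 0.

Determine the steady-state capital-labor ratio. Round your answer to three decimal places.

Steady state requires s·f(k) = (n + δ)·k, i.e. s·k^α = (n + δ)·k.
Rearranging, k^(1−α) = s / (n + δ).
k^0.58 = 0.39 / (0.023 + 0.051) = 0.39 / 0.074 = 5.2703
k* = 5.2703^(1/0.58) ≈ 17.5608

k* ≈ 17.561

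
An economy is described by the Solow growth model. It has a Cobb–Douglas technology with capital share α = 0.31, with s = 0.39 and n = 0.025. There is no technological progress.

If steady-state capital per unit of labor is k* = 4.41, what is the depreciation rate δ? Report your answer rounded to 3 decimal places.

δ ≈ 0.115

At the steady state, Δk = 0, so s·k^α = (n + δ)·k.
So s / (n + δ) = (k*)^(1−α) = 4.41^0.69 = 2.7840.
Therefore n + δ = s / 2.7840 = 0.39 / 2.7840 = 0.1401, so δ = 0.1401 − 0.025 = 0.1151.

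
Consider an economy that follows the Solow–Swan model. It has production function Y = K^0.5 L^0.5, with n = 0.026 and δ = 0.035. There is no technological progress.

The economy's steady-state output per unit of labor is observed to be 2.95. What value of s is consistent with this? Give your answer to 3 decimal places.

Steady state requires s·f(k) = (n + δ)·k, i.e. s·k^α = (n + δ)·k.
Since y* = [s/(n + δ)]^(α/(1−α)), we have s/(n + δ) = (y*)^((1−α)/α) = 2.95^1 = 2.9500.
Therefore s = 2.9500 × (n + δ) = 2.9500 × 0.061 = 0.1800.

s ≈ 0.180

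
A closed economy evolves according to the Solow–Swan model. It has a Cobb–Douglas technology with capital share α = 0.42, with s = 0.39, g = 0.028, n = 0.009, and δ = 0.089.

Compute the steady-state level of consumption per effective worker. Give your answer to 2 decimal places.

c* = 1.38

In steady state, investment equals break-even investment: s·k^α = (n + g + δ)·k.
Dividing both sides by k: k^(1−α) = s / (n + g + δ).
k^0.58 = 0.39 / (0.009 + 0.028 + 0.089) = 0.39 / 0.126 = 3.0952
k* = 3.0952^(1/0.58) ≈ 7.0148
y* = (k*)^α = 7.0148^0.42 ≈ 2.2663
c* = (1 − s)·y* = (1 − 0.39) × 2.2663 ≈ 1.3824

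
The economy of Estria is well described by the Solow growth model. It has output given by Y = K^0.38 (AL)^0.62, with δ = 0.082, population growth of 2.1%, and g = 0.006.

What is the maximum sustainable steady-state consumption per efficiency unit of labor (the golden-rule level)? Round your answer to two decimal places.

c_gold ≈ 1.33

At the golden rule, f'(k) = n + g + δ, so α·k^(α−1) = n + g + δ and k_gold = (α/(n + g + δ))^(1/(1−α)).
k_gold = (0.38/0.109)^(1/0.62) = 3.4862^1.6129 ≈ 7.4948
c_gold = f(k_gold) − (n + g + δ)·k_gold = 2.1499 − 0.109×7.4948 ≈ 1.3330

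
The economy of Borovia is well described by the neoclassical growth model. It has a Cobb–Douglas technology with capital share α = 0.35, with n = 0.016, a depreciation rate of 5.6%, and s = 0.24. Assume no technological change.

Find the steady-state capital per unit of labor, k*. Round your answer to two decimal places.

In steady state, investment equals break-even investment: s·k^α = (n + δ)·k.
Rearranging, k^(1−α) = s / (n + δ).
k^0.65 = 0.24 / (0.016 + 0.056) = 0.24 / 0.072 = 3.3333
k* = 3.3333^(1/0.65) ≈ 6.3741

k* ≈ 6.37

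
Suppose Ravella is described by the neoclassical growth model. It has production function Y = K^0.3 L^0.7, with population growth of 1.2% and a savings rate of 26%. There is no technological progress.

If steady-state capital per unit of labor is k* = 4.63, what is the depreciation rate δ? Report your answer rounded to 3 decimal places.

Steady state requires s·f(k) = (n + δ)·k, i.e. s·k^α = (n + δ)·k.
So s / (n + δ) = (k*)^(1−α) = 4.63^0.7 = 2.9235.
Therefore n + δ = s / 2.9235 = 0.26 / 2.9235 = 0.0889, so δ = 0.0889 − 0.012 = 0.0769.

δ ≈ 0.077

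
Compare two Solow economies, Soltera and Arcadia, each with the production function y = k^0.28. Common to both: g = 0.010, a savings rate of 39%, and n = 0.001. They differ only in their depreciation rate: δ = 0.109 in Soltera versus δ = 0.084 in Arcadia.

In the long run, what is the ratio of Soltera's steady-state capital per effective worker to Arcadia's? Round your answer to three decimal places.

ratio ≈ 0.723

Steady-state k* = [s/(n + g + δ)]^(1/(1−α)), so the ratio is [ (s_S/(n + g + δ)_S) / (s_A/(n + g + δ)_A) ]^1.3889.
s_S/(n + g + δ)_S = 0.39/0.120 = 3.2500; s_A/(n + g + δ)_A = 0.39/0.095 = 4.1053.
Ratio = (3.2500/4.1053)^1.3889 = 0.7917^1.3889 ≈ 0.7230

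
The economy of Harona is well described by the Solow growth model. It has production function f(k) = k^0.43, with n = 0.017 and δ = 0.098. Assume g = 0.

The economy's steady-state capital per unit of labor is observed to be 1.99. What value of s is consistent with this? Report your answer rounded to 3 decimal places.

At the steady state, Δk = 0, so s·k^α = (n + δ)·k.
So s / (n + δ) = (k*)^(1−α) = 1.99^0.57 = 1.4803.
Therefore s = 1.4803 × (n + δ) = 1.4803 × 0.115 = 0.1702.

s ≈ 0.170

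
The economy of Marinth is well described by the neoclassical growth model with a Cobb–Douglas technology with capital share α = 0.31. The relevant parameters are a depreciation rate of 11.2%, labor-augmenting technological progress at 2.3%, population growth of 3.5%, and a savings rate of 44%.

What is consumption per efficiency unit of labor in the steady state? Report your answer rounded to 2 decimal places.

c* = 0.86

In steady state, investment equals break-even investment: s·k^α = (n + g + δ)·k.
Rearranging, k^(1−α) = s / (n + g + δ).
k^0.69 = 0.44 / (0.035 + 0.023 + 0.112) = 0.44 / 0.170 = 2.5882
k* = 2.5882^(1/0.69) ≈ 3.9678
y* = (k*)^α = 3.9678^0.31 ≈ 1.5330
c* = (1 − s)·y* = (1 − 0.44) × 1.5330 ≈ 0.8585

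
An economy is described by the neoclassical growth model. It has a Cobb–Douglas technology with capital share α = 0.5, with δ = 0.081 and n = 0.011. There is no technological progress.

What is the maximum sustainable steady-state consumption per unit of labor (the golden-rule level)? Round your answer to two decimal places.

c_gold ≈ 2.72

At the golden rule, f'(k) = n + δ, so α·k^(α−1) = n + δ and k_gold = (α/(n + δ))^(1/(1−α)).
k_gold = (0.5/0.092)^(1/0.5) = 5.4348^2 ≈ 29.5371
c_gold = f(k_gold) − (n + δ)·k_gold = 5.4348 − 0.092×29.5371 ≈ 2.7174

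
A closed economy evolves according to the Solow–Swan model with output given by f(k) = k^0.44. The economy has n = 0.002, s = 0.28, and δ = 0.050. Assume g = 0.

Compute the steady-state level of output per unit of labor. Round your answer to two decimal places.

y* ≈ 3.75

In steady state, investment equals break-even investment: s·k^α = (n + δ)·k.
Dividing both sides by k: k^(1−α) = s / (n + δ).
k^0.56 = 0.28 / (0.002 + 0.050) = 0.28 / 0.052 = 5.3846
k* = 5.3846^(1/0.56) ≈ 20.2130
y* = (k*)^α = 20.2130^0.44 ≈ 3.7539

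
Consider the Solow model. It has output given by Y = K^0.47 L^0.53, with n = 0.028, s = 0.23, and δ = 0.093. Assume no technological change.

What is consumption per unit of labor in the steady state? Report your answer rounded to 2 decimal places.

In steady state, investment equals break-even investment: s·k^α = (n + δ)·k.
Rearranging, k^(1−α) = s / (n + δ).
k^0.53 = 0.23 / (0.028 + 0.093) = 0.23 / 0.121 = 1.9008
k* = 1.9008^(1/0.53) ≈ 3.3597
y* = (k*)^α = 3.3597^0.47 ≈ 1.7675
c* = (1 − s)·y* = (1 − 0.23) × 1.7675 ≈ 1.3610

c* = 1.36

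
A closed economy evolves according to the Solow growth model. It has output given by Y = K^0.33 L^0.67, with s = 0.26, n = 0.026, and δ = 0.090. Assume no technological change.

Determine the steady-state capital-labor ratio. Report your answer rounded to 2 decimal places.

Steady state requires s·f(k) = (n + δ)·k, i.e. s·k^α = (n + δ)·k.
Dividing both sides by k: k^(1−α) = s / (n + δ).
k^0.67 = 0.26 / (0.026 + 0.090) = 0.26 / 0.116 = 2.2414
k* = 2.2414^(1/0.67) ≈ 3.3355

k* = 3.34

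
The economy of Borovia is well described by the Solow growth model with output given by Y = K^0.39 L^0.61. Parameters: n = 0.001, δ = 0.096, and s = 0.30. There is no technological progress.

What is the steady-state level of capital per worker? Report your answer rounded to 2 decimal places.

In steady state, investment equals break-even investment: s·k^α = (n + δ)·k.
Dividing both sides by k: k^(1−α) = s / (n + δ).
k^0.61 = 0.30 / (0.001 + 0.096) = 0.30 / 0.097 = 3.0928
k* = 3.0928^(1/0.61) ≈ 6.3658

k* = 6.37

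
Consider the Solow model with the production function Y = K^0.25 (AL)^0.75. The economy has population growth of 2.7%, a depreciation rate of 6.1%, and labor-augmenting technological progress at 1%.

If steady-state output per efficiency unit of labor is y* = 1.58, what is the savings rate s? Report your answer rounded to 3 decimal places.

In steady state, investment equals break-even investment: s·k^α = (n + g + δ)·k.
Since y* = [s/(n + g + δ)]^(α/(1−α)), we have s/(n + g + δ) = (y*)^((1−α)/α) = 1.58^3 = 3.9443.
Therefore s = 3.9443 × (n + g + δ) = 3.9443 × 0.098 = 0.3865.

s ≈ 0.387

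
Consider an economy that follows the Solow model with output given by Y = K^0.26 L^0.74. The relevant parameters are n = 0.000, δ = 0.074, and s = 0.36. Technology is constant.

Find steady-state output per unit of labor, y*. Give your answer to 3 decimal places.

y* = 1.743

At the steady state, Δk = 0, so s·k^α = (n + δ)·k.
Dividing both sides by k: k^(1−α) = s / (n + δ).
k^0.74 = 0.36 / (0.000 + 0.074) = 0.36 / 0.074 = 4.8649
k* = 4.8649^(1/0.74) ≈ 8.4816
y* = (k*)^α = 8.4816^0.26 ≈ 1.7434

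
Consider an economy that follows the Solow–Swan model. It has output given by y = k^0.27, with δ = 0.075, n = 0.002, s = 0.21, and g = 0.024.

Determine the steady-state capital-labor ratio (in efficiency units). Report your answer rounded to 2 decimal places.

Steady state requires s·f(k) = (n + g + δ)·k, i.e. s·k^α = (n + g + δ)·k.
Rearranging, k^(1−α) = s / (n + g + δ).
k^0.73 = 0.21 / (0.002 + 0.024 + 0.075) = 0.21 / 0.101 = 2.0792
k* = 2.0792^(1/0.73) ≈ 2.7257

k* = 2.73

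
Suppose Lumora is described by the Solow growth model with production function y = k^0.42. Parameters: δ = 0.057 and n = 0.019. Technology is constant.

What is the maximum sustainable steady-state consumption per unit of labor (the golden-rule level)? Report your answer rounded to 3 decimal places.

c_gold ≈ 2.000

At the golden rule, f'(k) = n + δ, so α·k^(α−1) = n + δ and k_gold = (α/(n + δ))^(1/(1−α)).
k_gold = (0.42/0.076)^(1/0.58) = 5.5263^1.7241 ≈ 19.0560
c_gold = f(k_gold) − (n + δ)·k_gold = 3.4484 − 0.076×19.0560 ≈ 2.0001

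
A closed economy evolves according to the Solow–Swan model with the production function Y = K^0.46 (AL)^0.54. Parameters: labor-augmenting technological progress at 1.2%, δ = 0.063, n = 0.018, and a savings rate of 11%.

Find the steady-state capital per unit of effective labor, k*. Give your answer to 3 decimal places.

Steady state requires s·f(k) = (n + g + δ)·k, i.e. s·k^α = (n + g + δ)·k.
Dividing both sides by k: k^(1−α) = s / (n + g + δ).
k^0.54 = 0.11 / (0.018 + 0.012 + 0.063) = 0.11 / 0.093 = 1.1828
k* = 1.1828^(1/0.54) ≈ 1.3646

k* = 1.365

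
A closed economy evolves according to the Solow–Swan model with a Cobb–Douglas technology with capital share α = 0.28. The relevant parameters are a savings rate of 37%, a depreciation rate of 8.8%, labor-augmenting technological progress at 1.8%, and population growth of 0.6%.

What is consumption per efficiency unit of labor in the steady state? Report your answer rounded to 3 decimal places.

Steady state requires s·f(k) = (n + g + δ)·k, i.e. s·k^α = (n + g + δ)·k.
Rearranging, k^(1−α) = s / (n + g + δ).
k^0.72 = 0.37 / (0.006 + 0.018 + 0.088) = 0.37 / 0.112 = 3.3036
k* = 3.3036^(1/0.72) ≈ 5.2579
y* = (k*)^α = 5.2579^0.28 ≈ 1.5916
c* = (1 − s)·y* = (1 − 0.37) × 1.5916 ≈ 1.0027

c* ≈ 1.003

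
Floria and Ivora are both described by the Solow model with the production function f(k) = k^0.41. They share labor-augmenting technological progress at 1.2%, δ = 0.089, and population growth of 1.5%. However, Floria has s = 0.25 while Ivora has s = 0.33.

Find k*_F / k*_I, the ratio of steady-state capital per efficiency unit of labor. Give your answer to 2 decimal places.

k*_F / k*_I ≈ 0.62

Steady-state k* = [s/(n + g + δ)]^(1/(1−α)), so the ratio is [ (s_F/(n + g + δ)_F) / (s_I/(n + g + δ)_I) ]^1.6949.
s_F/(n + g + δ)_F = 0.25/0.116 = 2.1552; s_I/(n + g + δ)_I = 0.33/0.116 = 2.8448.
Ratio = (2.1552/2.8448)^1.6949 = 0.7576^1.6949 ≈ 0.6247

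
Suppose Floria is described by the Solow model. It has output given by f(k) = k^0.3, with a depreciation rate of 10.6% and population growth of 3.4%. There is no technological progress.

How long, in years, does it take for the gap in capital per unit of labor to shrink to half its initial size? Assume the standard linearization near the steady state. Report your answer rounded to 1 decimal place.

Near the steady state the convergence rate is λ = (1 − α)(n + δ).
λ = (1 − 0.3) × 0.140 = 0.7 × 0.140 = 0.0980
Half-life = ln 2 / λ = 0.6931 / 0.0980 ≈ 7.07 years

t_½ ≈ 7.1 years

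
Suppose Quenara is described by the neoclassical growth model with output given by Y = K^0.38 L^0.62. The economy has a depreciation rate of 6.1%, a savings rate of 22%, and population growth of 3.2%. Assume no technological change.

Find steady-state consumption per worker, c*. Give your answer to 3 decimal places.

c* ≈ 1.322

In steady state, investment equals break-even investment: s·k^α = (n + δ)·k.
Dividing both sides by k: k^(1−α) = s / (n + δ).
k^0.62 = 0.22 / (0.032 + 0.061) = 0.22 / 0.093 = 2.3656
k* = 2.3656^(1/0.62) ≈ 4.0099
y* = (k*)^α = 4.0099^0.38 ≈ 1.6951
c* = (1 − s)·y* = (1 − 0.22) × 1.6951 ≈ 1.3222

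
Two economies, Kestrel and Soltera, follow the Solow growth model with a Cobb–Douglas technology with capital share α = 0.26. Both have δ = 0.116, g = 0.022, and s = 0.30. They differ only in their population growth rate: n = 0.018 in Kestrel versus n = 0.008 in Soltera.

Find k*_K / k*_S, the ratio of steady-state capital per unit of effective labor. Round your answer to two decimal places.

k*_K / k*_S ≈ 0.91

Steady-state k* = [s/(n + g + δ)]^(1/(1−α)), so the ratio is [ (s_K/(n + g + δ)_K) / (s_S/(n + g + δ)_S) ]^1.3514.
s_K/(n + g + δ)_K = 0.30/0.156 = 1.9231; s_S/(n + g + δ)_S = 0.30/0.146 = 2.0548.
Ratio = (1.9231/2.0548)^1.3514 = 0.9359^1.3514 ≈ 0.9144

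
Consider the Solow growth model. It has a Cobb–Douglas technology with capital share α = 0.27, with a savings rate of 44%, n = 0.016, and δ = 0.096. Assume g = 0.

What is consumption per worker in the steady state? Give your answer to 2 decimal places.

At the steady state, Δk = 0, so s·k^α = (n + δ)·k.
Rearranging, k^(1−α) = s / (n + δ).
k^0.73 = 0.44 / (0.016 + 0.096) = 0.44 / 0.112 = 3.9286
k* = 3.9286^(1/0.73) ≈ 6.5167
y* = (k*)^α = 6.5167^0.27 ≈ 1.6588
c* = (1 − s)·y* = (1 − 0.44) × 1.6588 ≈ 0.9289

c* = 0.93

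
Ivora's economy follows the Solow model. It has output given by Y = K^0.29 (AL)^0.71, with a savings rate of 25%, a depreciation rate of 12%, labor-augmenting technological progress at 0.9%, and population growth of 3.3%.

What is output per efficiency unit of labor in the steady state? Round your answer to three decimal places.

In steady state, investment equals break-even investment: s·k^α = (n + g + δ)·k.
Rearranging, k^(1−α) = s / (n + g + δ).
k^0.71 = 0.25 / (0.033 + 0.009 + 0.120) = 0.25 / 0.162 = 1.5432
k* = 1.5432^(1/0.71) ≈ 1.8424
y* = (k*)^α = 1.8424^0.29 ≈ 1.1939

y* ≈ 1.194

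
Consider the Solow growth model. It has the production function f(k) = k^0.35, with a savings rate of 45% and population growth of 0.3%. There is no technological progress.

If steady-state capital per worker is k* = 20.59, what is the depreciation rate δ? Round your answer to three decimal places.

At the steady state, Δk = 0, so s·k^α = (n + δ)·k.
So s / (n + δ) = (k*)^(1−α) = 20.59^0.65 = 7.1429.
Therefore n + δ = s / 7.1429 = 0.45 / 7.1429 = 0.0630, so δ = 0.0630 − 0.003 = 0.0600.

δ ≈ 0.060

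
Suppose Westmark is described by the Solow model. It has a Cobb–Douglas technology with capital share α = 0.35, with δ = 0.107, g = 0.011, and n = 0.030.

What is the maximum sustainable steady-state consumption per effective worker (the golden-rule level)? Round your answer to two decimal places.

At the golden rule, f'(k) = n + g + δ, so α·k^(α−1) = n + g + δ and k_gold = (α/(n + g + δ))^(1/(1−α)).
k_gold = (0.35/0.148)^(1/0.65) = 2.3649^1.5385 ≈ 3.7593
c_gold = f(k_gold) − (n + g + δ)·k_gold = 1.5896 − 0.148×3.7593 ≈ 1.0332

c_gold ≈ 1.03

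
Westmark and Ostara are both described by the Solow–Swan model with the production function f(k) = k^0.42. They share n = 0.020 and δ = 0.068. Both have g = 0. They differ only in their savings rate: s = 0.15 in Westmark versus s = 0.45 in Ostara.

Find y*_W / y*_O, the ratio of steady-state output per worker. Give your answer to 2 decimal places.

y*_W / y*_O ≈ 0.45

Steady-state y* = [s/(n + δ)]^(α/(1−α)), so the ratio is [ (s_W/(n + δ)_W) / (s_O/(n + δ)_O) ]^0.7241.
s_W/(n + δ)_W = 0.15/0.088 = 1.7045; s_O/(n + δ)_O = 0.45/0.088 = 5.1136.
Ratio = (1.7045/5.1136)^0.7241 = 0.3333^0.7241 ≈ 0.4513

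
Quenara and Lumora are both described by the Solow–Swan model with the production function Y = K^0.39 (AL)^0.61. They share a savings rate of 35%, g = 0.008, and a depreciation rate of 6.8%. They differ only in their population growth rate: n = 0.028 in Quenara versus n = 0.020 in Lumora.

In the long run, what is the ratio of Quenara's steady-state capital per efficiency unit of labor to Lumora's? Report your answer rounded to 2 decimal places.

Steady-state k* = [s/(n + g + δ)]^(1/(1−α)), so the ratio is [ (s_Q/(n + g + δ)_Q) / (s_L/(n + g + δ)_L) ]^1.6393.
s_Q/(n + g + δ)_Q = 0.35/0.104 = 3.3654; s_L/(n + g + δ)_L = 0.35/0.096 = 3.6458.
Ratio = (3.3654/3.6458)^1.6393 = 0.9231^1.6393 ≈ 0.8771

ratio ≈ 0.88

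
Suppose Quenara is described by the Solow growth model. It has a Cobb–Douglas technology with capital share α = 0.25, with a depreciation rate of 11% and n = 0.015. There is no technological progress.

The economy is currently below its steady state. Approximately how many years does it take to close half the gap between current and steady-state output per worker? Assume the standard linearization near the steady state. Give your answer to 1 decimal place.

Near the steady state the convergence rate is λ = (1 − α)(n + δ).
λ = (1 − 0.25) × 0.125 = 0.75 × 0.125 = 0.09375
Half-life = ln 2 / λ = 0.6931 / 0.09375 ≈ 7.39 years

t_½ ≈ 7.4 years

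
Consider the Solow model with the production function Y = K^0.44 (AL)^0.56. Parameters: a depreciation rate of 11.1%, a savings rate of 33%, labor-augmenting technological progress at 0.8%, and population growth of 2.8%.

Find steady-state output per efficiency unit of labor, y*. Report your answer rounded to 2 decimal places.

Steady state requires s·f(k) = (n + g + δ)·k, i.e. s·k^α = (n + g + δ)·k.
Dividing both sides by k: k^(1−α) = s / (n + g + δ).
k^0.56 = 0.33 / (0.028 + 0.008 + 0.111) = 0.33 / 0.147 = 2.2449
k* = 2.2449^(1/0.56) ≈ 4.2378
y* = (k*)^α = 4.2378^0.44 ≈ 1.8877

y* ≈ 1.89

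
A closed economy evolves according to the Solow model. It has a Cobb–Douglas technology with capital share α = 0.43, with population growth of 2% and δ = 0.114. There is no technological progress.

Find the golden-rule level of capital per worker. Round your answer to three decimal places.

k_gold ≈ 7.733

The golden rule sets f'(k) = n + δ, i.e. α·k^(α−1) = n + δ.
So k^(1−α) = α / (n + δ) = 0.43 / 0.134 = 3.2090.
k_gold = 3.2090^(1/0.57) ≈ 7.7334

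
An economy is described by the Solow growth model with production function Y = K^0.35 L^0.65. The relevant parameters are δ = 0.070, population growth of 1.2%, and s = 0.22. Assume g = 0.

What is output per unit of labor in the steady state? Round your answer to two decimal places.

y* ≈ 1.70

At the steady state, Δk = 0, so s·k^α = (n + δ)·k.
Rearranging, k^(1−α) = s / (n + δ).
k^0.65 = 0.22 / (0.012 + 0.070) = 0.22 / 0.082 = 2.6829
k* = 2.6829^(1/0.65) ≈ 4.5645
y* = (k*)^α = 4.5645^0.35 ≈ 1.7013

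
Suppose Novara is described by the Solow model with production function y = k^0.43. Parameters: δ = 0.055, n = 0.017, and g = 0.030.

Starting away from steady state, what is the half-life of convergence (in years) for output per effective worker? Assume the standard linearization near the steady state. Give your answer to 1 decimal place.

Near the steady state the convergence rate is λ = (1 − α)(n + g + δ).
λ = (1 − 0.43) × 0.102 = 0.57 × 0.102 = 0.05814
Half-life = ln 2 / λ = 0.6931 / 0.05814 ≈ 11.92 years

half-life ≈ 11.9 years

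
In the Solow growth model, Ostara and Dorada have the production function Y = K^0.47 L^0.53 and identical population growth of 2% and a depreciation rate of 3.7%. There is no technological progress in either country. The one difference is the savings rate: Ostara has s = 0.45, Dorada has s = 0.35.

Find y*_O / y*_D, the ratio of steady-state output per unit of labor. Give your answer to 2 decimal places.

Steady-state y* = [s/(n + δ)]^(α/(1−α)), so the ratio is [ (s_O/(n + δ)_O) / (s_D/(n + δ)_D) ]^0.8868.
s_O/(n + δ)_O = 0.45/0.057 = 7.8947; s_D/(n + δ)_D = 0.35/0.057 = 6.1404.
Ratio = (7.8947/6.1404)^0.8868 = 1.2857^0.8868 ≈ 1.2496

ratio ≈ 1.25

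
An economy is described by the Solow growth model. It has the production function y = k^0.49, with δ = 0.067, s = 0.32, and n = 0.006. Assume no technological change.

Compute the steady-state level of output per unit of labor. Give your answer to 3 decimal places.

y* ≈ 4.137

Steady state requires s·f(k) = (n + δ)·k, i.e. s·k^α = (n + δ)·k.
Dividing both sides by k: k^(1−α) = s / (n + δ).
k^0.51 = 0.32 / (0.006 + 0.067) = 0.32 / 0.073 = 4.3836
k* = 4.3836^(1/0.51) ≈ 18.1339
y* = (k*)^α = 18.1339^0.49 ≈ 4.1368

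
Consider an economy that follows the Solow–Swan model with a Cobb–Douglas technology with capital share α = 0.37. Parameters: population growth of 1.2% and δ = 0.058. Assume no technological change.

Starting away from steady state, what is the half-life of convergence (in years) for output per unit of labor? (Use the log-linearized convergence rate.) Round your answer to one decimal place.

half-life ≈ 15.7 years

Near the steady state the convergence rate is λ = (1 − α)(n + δ).
λ = (1 − 0.37) × 0.070 = 0.63 × 0.070 = 0.0441
Half-life = ln 2 / λ = 0.6931 / 0.0441 ≈ 15.72 years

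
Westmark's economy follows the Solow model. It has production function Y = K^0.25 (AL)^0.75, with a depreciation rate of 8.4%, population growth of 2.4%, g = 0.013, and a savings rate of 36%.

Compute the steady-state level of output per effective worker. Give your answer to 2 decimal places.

At the steady state, Δk = 0, so s·k^α = (n + g + δ)·k.
Rearranging, k^(1−α) = s / (n + g + δ).
k^0.75 = 0.36 / (0.024 + 0.013 + 0.084) = 0.36 / 0.121 = 2.9752
k* = 2.9752^(1/0.75) ≈ 4.2791
y* = (k*)^α = 4.2791^0.25 ≈ 1.4383

y* ≈ 1.44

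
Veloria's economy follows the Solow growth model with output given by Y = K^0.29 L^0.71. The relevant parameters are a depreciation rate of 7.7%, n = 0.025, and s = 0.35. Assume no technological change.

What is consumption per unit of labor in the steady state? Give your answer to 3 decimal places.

c* ≈ 1.076

At the steady state, Δk = 0, so s·k^α = (n + δ)·k.
Rearranging, k^(1−α) = s / (n + δ).
k^0.71 = 0.35 / (0.025 + 0.077) = 0.35 / 0.102 = 3.4314
k* = 3.4314^(1/0.71) ≈ 5.6779
y* = (k*)^α = 5.6779^0.29 ≈ 1.6547
c* = (1 − s)·y* = (1 − 0.35) × 1.6547 ≈ 1.0756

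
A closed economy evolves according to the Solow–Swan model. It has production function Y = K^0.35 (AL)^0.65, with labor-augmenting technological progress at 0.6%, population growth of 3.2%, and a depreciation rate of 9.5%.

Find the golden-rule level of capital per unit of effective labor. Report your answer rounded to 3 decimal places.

The golden rule sets f'(k) = n + g + δ, i.e. α·k^(α−1) = n + g + δ.
So k^(1−α) = α / (n + g + δ) = 0.35 / 0.133 = 2.6316.
k_gold = 2.6316^(1/0.65) ≈ 4.4309

k_gold ≈ 4.431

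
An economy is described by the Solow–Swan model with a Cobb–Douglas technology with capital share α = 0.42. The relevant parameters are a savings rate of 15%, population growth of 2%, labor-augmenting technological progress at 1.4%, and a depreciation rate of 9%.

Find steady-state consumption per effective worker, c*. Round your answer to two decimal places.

c* ≈ 0.98

Steady state requires s·f(k) = (n + g + δ)·k, i.e. s·k^α = (n + g + δ)·k.
Dividing both sides by k: k^(1−α) = s / (n + g + δ).
k^0.58 = 0.15 / (0.020 + 0.014 + 0.090) = 0.15 / 0.124 = 1.2097
k* = 1.2097^(1/0.58) ≈ 1.3885
y* = (k*)^α = 1.3885^0.42 ≈ 1.1478
c* = (1 − s)·y* = (1 − 0.15) × 1.1478 ≈ 0.9756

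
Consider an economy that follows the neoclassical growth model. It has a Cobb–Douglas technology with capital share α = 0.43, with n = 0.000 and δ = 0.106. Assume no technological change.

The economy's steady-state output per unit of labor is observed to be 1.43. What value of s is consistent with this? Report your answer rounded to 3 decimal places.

s ≈ 0.170

In steady state, investment equals break-even investment: s·k^α = (n + δ)·k.
Since y* = [s/(n + δ)]^(α/(1−α)), we have s/(n + δ) = (y*)^((1−α)/α) = 1.43^1.3256 = 1.6066.
Therefore s = 1.6066 × (n + δ) = 1.6066 × 0.106 = 0.1703.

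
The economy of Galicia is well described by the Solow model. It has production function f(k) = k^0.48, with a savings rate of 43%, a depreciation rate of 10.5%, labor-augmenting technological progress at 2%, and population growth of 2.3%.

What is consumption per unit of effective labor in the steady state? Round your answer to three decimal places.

c* = 1.526

At the steady state, Δk = 0, so s·k^α = (n + g + δ)·k.
Rearranging, k^(1−α) = s / (n + g + δ).
k^0.52 = 0.43 / (0.023 + 0.020 + 0.105) = 0.43 / 0.148 = 2.9054
k* = 2.9054^(1/0.52) ≈ 7.7764
y* = (k*)^α = 7.7764^0.48 ≈ 2.6765
c* = (1 − s)·y* = (1 − 0.43) × 2.6765 ≈ 1.5256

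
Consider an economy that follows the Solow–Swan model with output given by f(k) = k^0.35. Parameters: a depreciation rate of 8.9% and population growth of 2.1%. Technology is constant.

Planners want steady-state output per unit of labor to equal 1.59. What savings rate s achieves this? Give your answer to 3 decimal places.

s ≈ 0.260

In steady state, investment equals break-even investment: s·k^α = (n + δ)·k.
Since y* = [s/(n + δ)]^(α/(1−α)), we have s/(n + δ) = (y*)^((1−α)/α) = 1.59^1.8571 = 2.3660.
Therefore s = 2.3660 × (n + δ) = 2.3660 × 0.110 = 0.2603.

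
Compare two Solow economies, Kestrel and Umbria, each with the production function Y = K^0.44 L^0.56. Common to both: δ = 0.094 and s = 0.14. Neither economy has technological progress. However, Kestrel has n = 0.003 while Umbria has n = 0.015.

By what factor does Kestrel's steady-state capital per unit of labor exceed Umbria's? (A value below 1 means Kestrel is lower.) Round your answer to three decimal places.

Steady-state k* = [s/(n + δ)]^(1/(1−α)), so the ratio is [ (s_K/(n + δ)_K) / (s_U/(n + δ)_U) ]^1.7857.
s_K/(n + δ)_K = 0.14/0.097 = 1.4433; s_U/(n + δ)_U = 0.14/0.109 = 1.2844.
Ratio = (1.4433/1.2844)^1.7857 = 1.1237^1.7857 ≈ 1.2315

ratio ≈ 1.232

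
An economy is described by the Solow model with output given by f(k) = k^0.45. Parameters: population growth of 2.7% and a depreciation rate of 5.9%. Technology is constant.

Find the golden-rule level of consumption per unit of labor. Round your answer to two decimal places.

c_gold ≈ 2.13

At the golden rule, f'(k) = n + δ, so α·k^(α−1) = n + δ and k_gold = (α/(n + δ))^(1/(1−α)).
k_gold = (0.45/0.086)^(1/0.55) = 5.2326^1.8182 ≈ 20.2662
c_gold = f(k_gold) − (n + δ)·k_gold = 3.8730 − 0.086×20.2662 ≈ 2.1301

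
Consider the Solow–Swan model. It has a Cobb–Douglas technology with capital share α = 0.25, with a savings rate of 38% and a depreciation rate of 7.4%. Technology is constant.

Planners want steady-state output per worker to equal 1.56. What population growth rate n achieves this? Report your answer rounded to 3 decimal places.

Steady state requires s·f(k) = (n + δ)·k, i.e. s·k^α = (n + δ)·k.
Since y* = [s/(n + δ)]^(α/(1−α)), we have s/(n + δ) = (y*)^((1−α)/α) = 1.56^3 = 3.7964.
Therefore n + δ = s / 3.7964 = 0.38 / 3.7964 = 0.1001, so n = 0.1001 − 0.074 = 0.0261.

n ≈ 0.026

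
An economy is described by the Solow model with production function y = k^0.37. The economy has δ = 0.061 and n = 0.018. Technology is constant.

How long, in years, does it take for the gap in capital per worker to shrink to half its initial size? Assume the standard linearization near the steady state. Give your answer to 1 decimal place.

about 13.9 years

Near the steady state the convergence rate is λ = (1 − α)(n + δ).
λ = (1 − 0.37) × 0.079 = 0.63 × 0.079 = 0.04977
Half-life = ln 2 / λ = 0.6931 / 0.04977 ≈ 13.93 years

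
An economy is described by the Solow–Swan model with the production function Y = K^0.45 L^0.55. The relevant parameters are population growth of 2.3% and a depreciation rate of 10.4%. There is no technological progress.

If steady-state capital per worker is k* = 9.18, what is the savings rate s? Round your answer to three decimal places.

In steady state, investment equals break-even investment: s·k^α = (n + δ)·k.
So s / (n + δ) = (k*)^(1−α) = 9.18^0.55 = 3.3850.
Therefore s = 3.3850 × (n + δ) = 3.3850 × 0.127 = 0.4299.

s ≈ 0.430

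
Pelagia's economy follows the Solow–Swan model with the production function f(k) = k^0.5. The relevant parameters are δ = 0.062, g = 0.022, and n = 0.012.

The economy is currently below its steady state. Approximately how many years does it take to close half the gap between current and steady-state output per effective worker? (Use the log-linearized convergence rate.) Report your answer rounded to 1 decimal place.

about 14.4 years

Near the steady state the convergence rate is λ = (1 − α)(n + g + δ).
λ = (1 − 0.5) × 0.096 = 0.5 × 0.096 = 0.0480
Half-life = ln 2 / λ = 0.6931 / 0.0480 ≈ 14.44 years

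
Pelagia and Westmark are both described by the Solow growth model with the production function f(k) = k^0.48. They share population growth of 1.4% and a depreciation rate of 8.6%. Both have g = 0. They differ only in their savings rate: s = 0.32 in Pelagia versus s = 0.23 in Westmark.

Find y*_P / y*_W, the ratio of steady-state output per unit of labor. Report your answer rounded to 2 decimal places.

ratio ≈ 1.36

Steady-state y* = [s/(n + δ)]^(α/(1−α)), so the ratio is [ (s_P/(n + δ)_P) / (s_W/(n + δ)_W) ]^0.9231.
s_P/(n + δ)_P = 0.32/0.100 = 3.2000; s_W/(n + δ)_W = 0.23/0.100 = 2.3000.
Ratio = (3.2000/2.3000)^0.9231 = 1.3913^0.9231 ≈ 1.3564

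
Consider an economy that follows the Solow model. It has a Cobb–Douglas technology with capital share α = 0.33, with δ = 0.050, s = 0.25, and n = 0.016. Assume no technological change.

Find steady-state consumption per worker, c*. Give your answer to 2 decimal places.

Steady state requires s·f(k) = (n + δ)·k, i.e. s·k^α = (n + δ)·k.
Dividing both sides by k: k^(1−α) = s / (n + δ).
k^0.67 = 0.25 / (0.016 + 0.050) = 0.25 / 0.066 = 3.7879
k* = 3.7879^(1/0.67) ≈ 7.2993
y* = (k*)^α = 7.2993^0.33 ≈ 1.9270
c* = (1 − s)·y* = (1 − 0.25) × 1.9270 ≈ 1.4453

c* = 1.45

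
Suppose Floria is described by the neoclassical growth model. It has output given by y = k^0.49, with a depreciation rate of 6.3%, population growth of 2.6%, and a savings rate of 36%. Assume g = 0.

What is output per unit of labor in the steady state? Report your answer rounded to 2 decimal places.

In steady state, investment equals break-even investment: s·k^α = (n + δ)·k.
Rearranging, k^(1−α) = s / (n + δ).
k^0.51 = 0.36 / (0.026 + 0.063) = 0.36 / 0.089 = 4.0449
k* = 4.0449^(1/0.51) ≈ 15.4887
y* = (k*)^α = 15.4887^0.49 ≈ 3.8292

y* ≈ 3.83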